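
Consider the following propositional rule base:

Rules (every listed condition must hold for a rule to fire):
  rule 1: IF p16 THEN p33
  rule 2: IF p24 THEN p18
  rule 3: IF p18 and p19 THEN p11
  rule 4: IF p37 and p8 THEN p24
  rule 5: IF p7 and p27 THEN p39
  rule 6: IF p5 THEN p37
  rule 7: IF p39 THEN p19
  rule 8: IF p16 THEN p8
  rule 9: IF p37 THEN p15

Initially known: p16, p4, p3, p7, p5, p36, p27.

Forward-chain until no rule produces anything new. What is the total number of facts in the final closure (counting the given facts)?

16

Round 1 fires rule 1, rule 5, rule 6, rule 8, giving p33, p39, p37, p8.
Round 2 fires rule 4, rule 7, rule 9, giving p24, p19, p15.
Round 3 fires rule 2, giving p18.
Round 4 fires rule 3, giving p11.
Closure: {p11, p15, p16, p18, p19, p24, p27, p3, p33, p36, p37, p39, p4, p5, p7, p8} — 16 facts.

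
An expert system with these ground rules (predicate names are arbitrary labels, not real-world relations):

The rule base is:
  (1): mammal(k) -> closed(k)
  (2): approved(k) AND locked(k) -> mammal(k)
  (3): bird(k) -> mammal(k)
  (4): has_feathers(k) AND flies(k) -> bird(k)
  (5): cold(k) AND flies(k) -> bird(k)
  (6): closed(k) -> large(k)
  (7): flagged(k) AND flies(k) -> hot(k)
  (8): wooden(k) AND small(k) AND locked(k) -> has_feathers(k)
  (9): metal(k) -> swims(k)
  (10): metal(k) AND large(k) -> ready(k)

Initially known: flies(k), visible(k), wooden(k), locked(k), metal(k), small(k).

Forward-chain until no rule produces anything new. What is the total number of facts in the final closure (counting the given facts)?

13

Round 1: (8) [wooden(k) AND small(k) AND locked(k) -> has_feathers(k)]; (9) [metal(k) -> swims(k)]. Adds has_feathers(k), swims(k).
Round 2: (4) [has_feathers(k) AND flies(k) -> bird(k)]. Adds bird(k).
Round 3: (3) [bird(k) -> mammal(k)]. Adds mammal(k).
Round 4: (1) [mammal(k) -> closed(k)]. Adds closed(k).
Round 5: (6) [closed(k) -> large(k)]. Adds large(k).
Round 6: (10) [metal(k) AND large(k) -> ready(k)]. Adds ready(k).
Closure: {bird(k), closed(k), flies(k), has_feathers(k), large(k), locked(k), mammal(k), metal(k), ready(k), small(k), swims(k), visible(k), wooden(k)} — 13 facts.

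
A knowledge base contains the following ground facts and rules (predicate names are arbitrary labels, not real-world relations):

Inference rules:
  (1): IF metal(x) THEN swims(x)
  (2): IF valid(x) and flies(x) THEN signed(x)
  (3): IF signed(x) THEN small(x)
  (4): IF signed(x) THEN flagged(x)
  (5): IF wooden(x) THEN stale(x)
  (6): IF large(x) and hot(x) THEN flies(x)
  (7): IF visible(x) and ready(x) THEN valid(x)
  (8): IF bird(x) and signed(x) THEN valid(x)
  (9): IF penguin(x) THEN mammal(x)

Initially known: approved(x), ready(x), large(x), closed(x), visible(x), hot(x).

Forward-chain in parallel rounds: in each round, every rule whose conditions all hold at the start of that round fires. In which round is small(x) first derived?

3

Round 1: (6) [IF large(x) and hot(x) THEN flies(x)]; (7) [IF visible(x) and ready(x) THEN valid(x)]. New: flies(x), valid(x).
Round 2: (2) [IF valid(x) and flies(x) THEN signed(x)]. New: signed(x).
Round 3: (3) [IF signed(x) THEN small(x)]; (4) [IF signed(x) THEN flagged(x)]. New: small(x), flagged(x).
small(x) first appears in round 3.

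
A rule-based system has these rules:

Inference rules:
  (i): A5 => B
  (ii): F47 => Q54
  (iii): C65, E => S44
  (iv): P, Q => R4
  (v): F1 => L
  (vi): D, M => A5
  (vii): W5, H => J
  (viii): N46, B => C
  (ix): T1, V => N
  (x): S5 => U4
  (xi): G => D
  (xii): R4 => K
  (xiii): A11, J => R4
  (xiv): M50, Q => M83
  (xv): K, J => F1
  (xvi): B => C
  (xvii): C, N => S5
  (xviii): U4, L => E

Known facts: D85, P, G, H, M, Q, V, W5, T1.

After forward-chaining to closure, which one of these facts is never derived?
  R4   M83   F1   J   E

Round 1 fires (iv), (vii), (ix), (xi), giving R4, J, N, D.
Round 2 fires (vi), (xii), giving A5, K.
Round 3 fires (i), (xv), giving B, F1.
Round 4 fires (v), (xvi), giving L, C.
Round 5 fires (xvii), giving S5.
Round 6 fires (x), giving U4.
Round 7 fires (xviii), giving E.
Derived: F1 (round 3), E (round 7), R4 (round 1), J (round 1). M83 never appears in any round.

M83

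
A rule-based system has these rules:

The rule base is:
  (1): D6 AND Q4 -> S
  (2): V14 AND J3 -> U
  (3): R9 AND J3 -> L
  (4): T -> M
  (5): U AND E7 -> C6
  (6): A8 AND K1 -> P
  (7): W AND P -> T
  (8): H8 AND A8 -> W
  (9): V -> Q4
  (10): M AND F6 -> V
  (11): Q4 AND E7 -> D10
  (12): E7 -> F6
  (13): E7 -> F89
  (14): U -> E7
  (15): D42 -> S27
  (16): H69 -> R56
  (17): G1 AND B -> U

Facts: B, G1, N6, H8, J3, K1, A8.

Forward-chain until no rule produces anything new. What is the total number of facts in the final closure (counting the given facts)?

Round 1: (6) [A8 AND K1 -> P]; (8) [H8 AND A8 -> W]; (17) [G1 AND B -> U]. Adds P, W, U.
Round 2: (7) [W AND P -> T]; (14) [U -> E7]. Adds T, E7.
Round 3: (4) [T -> M]; (5) [U AND E7 -> C6]; (12) [E7 -> F6]; (13) [E7 -> F89]. Adds M, C6, F6, F89.
Round 4: (10) [M AND F6 -> V]. Adds V.
Round 5: (9) [V -> Q4]. Adds Q4.
Round 6: (11) [Q4 AND E7 -> D10]. Adds D10.
Closure: {A8, B, C6, D10, E7, F6, F89, G1, H8, J3, K1, M, N6, P, Q4, T, U, V, W} — 19 facts.

19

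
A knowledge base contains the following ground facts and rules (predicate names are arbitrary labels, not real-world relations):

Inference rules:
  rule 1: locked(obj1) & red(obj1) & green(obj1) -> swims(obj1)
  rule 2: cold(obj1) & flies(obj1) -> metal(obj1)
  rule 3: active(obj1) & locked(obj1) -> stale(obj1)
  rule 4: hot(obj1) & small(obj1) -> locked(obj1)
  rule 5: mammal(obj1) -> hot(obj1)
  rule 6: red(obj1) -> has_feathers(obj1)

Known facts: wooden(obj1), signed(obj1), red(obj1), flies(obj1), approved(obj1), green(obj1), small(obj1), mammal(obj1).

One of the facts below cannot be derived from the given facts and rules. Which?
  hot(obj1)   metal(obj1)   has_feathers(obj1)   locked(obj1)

metal(obj1)

Round 1 — rule 5, rule 6, derive hot(obj1), has_feathers(obj1).
Round 2 — rule 4, derive locked(obj1).
Round 3 — rule 1, derive swims(obj1).
Derived: hot(obj1) (round 1), has_feathers(obj1) (round 1), locked(obj1) (round 2). metal(obj1) never appears in any round.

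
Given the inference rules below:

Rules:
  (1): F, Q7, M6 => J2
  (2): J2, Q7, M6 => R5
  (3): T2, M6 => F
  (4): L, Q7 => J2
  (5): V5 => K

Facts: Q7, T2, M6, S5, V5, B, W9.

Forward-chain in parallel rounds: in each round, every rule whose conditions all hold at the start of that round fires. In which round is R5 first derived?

3

Round 1 fires (3), (5), giving F, K.
Round 2 fires (1), giving J2.
Round 3 fires (2), giving R5.
R5 first appears in round 3.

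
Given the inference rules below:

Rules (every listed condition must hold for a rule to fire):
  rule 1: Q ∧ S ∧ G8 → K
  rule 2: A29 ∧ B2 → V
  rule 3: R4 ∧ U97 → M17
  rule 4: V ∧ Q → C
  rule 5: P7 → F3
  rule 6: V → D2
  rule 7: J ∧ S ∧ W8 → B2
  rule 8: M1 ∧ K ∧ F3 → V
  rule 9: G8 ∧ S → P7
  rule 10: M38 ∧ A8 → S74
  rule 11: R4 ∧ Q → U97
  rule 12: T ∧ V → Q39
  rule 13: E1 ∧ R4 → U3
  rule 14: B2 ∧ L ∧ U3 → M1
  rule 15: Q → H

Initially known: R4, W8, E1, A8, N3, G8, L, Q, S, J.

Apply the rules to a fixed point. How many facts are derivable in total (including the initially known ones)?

Round 1: rule 1 [Q ∧ S ∧ G8 → K]; rule 7 [J ∧ S ∧ W8 → B2]; rule 9 [G8 ∧ S → P7]; rule 11 [R4 ∧ Q → U97]; rule 13 [E1 ∧ R4 → U3]; rule 15 [Q → H]. New: K, B2, P7, U97, U3, H.
Round 2: rule 3 [R4 ∧ U97 → M17]; rule 5 [P7 → F3]; rule 14 [B2 ∧ L ∧ U3 → M1]. New: M17, F3, M1.
Round 3: rule 8 [M1 ∧ K ∧ F3 → V]. New: V.
Round 4: rule 4 [V ∧ Q → C]; rule 6 [V → D2]. New: C, D2.
Closure: {A8, B2, C, D2, E1, F3, G8, H, J, K, L, M1, M17, N3, P7, Q, R4, S, U3, U97, V, W8} — 22 facts.

22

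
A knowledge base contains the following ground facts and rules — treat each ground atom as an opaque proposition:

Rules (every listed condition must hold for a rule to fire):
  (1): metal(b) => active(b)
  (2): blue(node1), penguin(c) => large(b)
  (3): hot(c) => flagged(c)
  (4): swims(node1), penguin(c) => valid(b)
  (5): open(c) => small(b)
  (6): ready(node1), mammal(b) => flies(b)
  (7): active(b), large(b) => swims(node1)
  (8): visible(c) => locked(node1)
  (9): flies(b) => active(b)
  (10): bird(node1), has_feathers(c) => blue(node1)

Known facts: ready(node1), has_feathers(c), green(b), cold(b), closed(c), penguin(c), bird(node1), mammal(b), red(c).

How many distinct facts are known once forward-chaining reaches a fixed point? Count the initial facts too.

15

[1] (6) [ready(node1), mammal(b) => flies(b)]; (10) [bird(node1), has_feathers(c) => blue(node1)]. ⇒ new: flies(b), blue(node1).
[2] (2) [blue(node1), penguin(c) => large(b)]; (9) [flies(b) => active(b)]. ⇒ new: large(b), active(b).
[3] (7) [active(b), large(b) => swims(node1)]. ⇒ new: swims(node1).
[4] (4) [swims(node1), penguin(c) => valid(b)]. ⇒ new: valid(b).
Closure: {active(b), bird(node1), blue(node1), closed(c), cold(b), flies(b), green(b), has_feathers(c), large(b), mammal(b), penguin(c), ready(node1), red(c), swims(node1), valid(b)} — 15 facts.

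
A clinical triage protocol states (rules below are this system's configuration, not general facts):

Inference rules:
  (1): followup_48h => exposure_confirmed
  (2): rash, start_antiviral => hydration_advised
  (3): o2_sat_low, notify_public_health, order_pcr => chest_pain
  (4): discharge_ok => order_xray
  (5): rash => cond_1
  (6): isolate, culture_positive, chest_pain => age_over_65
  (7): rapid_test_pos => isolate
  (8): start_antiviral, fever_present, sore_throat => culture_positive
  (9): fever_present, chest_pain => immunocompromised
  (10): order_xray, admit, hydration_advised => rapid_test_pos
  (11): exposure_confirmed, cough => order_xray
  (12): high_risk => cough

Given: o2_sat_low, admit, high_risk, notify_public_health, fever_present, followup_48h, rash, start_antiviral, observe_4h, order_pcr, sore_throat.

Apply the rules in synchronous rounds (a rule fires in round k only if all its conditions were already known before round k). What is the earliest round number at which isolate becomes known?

Round 1: (1) [followup_48h => exposure_confirmed]; (2) [rash, start_antiviral => hydration_advised]; (3) [o2_sat_low, notify_public_health, order_pcr => chest_pain]; (5) [rash => cond_1]; (8) [start_antiviral, fever_present, sore_throat => culture_positive]; (12) [high_risk => cough]. Adds exposure_confirmed, hydration_advised, chest_pain, cond_1, culture_positive, cough.
Round 2: (9) [fever_present, chest_pain => immunocompromised]; (11) [exposure_confirmed, cough => order_xray]. Adds immunocompromised, order_xray.
Round 3: (10) [order_xray, admit, hydration_advised => rapid_test_pos]. Adds rapid_test_pos.
Round 4: (7) [rapid_test_pos => isolate]. Adds isolate.
isolate first appears in round 4.

4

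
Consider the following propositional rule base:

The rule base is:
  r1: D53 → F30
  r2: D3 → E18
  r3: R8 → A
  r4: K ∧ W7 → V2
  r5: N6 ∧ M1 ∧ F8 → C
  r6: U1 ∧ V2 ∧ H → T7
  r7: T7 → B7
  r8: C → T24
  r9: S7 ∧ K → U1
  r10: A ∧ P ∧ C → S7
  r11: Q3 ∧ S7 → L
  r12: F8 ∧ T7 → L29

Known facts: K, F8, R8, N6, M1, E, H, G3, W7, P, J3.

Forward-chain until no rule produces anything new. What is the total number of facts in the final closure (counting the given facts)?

20

Round 1: r3 [R8 → A]; r4 [K ∧ W7 → V2]; r5 [N6 ∧ M1 ∧ F8 → C]. Adds A, V2, C.
Round 2: r8 [C → T24]; r10 [A ∧ P ∧ C → S7]. Adds T24, S7.
Round 3: r9 [S7 ∧ K → U1]. Adds U1.
Round 4: r6 [U1 ∧ V2 ∧ H → T7]. Adds T7.
Round 5: r7 [T7 → B7]; r12 [F8 ∧ T7 → L29]. Adds B7, L29.
Closure: {A, B7, C, E, F8, G3, H, J3, K, L29, M1, N6, P, R8, S7, T24, T7, U1, V2, W7} — 20 facts.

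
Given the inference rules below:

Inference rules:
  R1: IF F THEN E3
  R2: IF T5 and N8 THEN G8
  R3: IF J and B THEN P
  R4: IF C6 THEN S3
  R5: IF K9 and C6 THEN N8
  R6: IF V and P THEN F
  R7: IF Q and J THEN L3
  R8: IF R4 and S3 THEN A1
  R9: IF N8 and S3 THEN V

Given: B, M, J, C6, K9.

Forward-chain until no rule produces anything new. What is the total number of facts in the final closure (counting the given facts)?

Round 1: R3 [IF J and B THEN P]; R4 [IF C6 THEN S3]; R5 [IF K9 and C6 THEN N8]. Adds P, S3, N8.
Round 2: R9 [IF N8 and S3 THEN V]. Adds V.
Round 3: R6 [IF V and P THEN F]. Adds F.
Round 4: R1 [IF F THEN E3]. Adds E3.
Closure: {B, C6, E3, F, J, K9, M, N8, P, S3, V} — 11 facts.

11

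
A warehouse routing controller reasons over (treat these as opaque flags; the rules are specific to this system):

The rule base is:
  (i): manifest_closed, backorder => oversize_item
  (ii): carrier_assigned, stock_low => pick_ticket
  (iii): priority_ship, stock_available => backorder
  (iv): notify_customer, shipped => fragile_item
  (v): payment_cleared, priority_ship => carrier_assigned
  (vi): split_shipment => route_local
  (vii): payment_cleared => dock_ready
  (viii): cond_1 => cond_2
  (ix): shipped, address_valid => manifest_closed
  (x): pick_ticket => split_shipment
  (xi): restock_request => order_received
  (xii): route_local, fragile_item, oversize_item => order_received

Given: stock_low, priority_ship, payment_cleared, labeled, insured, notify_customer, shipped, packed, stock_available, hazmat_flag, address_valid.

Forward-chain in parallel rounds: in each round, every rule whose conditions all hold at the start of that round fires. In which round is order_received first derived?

Round 1 — (iii), (iv), (v), (vii), (ix), derive backorder, fragile_item, carrier_assigned, dock_ready, manifest_closed.
Round 2 — (i), (ii), derive oversize_item, pick_ticket.
Round 3 — (x), derive split_shipment.
Round 4 — (vi), derive route_local.
Round 5 — (xii), derive order_received.
order_received first appears in round 5.

5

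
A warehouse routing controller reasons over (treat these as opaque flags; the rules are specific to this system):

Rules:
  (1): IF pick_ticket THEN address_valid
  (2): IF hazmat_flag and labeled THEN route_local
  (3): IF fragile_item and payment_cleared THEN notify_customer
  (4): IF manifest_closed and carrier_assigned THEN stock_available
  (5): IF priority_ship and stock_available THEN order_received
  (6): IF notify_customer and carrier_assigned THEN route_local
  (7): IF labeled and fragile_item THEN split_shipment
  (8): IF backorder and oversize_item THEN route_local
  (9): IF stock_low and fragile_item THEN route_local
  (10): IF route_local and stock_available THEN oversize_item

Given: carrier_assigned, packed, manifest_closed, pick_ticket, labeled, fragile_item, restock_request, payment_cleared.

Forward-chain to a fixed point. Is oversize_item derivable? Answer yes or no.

yes

Round 1: (1) [IF pick_ticket THEN address_valid]; (3) [IF fragile_item and payment_cleared THEN notify_customer]; (4) [IF manifest_closed and carrier_assigned THEN stock_available]; (7) [IF labeled and fragile_item THEN split_shipment]. New: address_valid, notify_customer, stock_available, split_shipment.
Round 2: (6) [IF notify_customer and carrier_assigned THEN route_local]. New: route_local.
Round 3: (10) [IF route_local and stock_available THEN oversize_item]. New: oversize_item.
oversize_item appears in round 3, so it is derivable.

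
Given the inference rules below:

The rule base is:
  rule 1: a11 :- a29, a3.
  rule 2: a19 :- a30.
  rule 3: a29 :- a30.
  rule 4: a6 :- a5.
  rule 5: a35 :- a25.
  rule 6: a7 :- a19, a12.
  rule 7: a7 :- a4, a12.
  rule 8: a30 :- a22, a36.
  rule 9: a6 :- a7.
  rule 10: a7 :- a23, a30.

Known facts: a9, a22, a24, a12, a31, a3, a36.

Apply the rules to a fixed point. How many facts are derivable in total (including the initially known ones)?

Round 1: rule 8 [a30 :- a22, a36.]. New: a30.
Round 2: rule 2 [a19 :- a30.]; rule 3 [a29 :- a30.]. New: a19, a29.
Round 3: rule 1 [a11 :- a29, a3.]; rule 6 [a7 :- a19, a12.]. New: a11, a7.
Round 4: rule 9 [a6 :- a7.]. New: a6.
Closure: {a11, a12, a19, a22, a24, a29, a3, a30, a31, a36, a6, a7, a9} — 13 facts.

13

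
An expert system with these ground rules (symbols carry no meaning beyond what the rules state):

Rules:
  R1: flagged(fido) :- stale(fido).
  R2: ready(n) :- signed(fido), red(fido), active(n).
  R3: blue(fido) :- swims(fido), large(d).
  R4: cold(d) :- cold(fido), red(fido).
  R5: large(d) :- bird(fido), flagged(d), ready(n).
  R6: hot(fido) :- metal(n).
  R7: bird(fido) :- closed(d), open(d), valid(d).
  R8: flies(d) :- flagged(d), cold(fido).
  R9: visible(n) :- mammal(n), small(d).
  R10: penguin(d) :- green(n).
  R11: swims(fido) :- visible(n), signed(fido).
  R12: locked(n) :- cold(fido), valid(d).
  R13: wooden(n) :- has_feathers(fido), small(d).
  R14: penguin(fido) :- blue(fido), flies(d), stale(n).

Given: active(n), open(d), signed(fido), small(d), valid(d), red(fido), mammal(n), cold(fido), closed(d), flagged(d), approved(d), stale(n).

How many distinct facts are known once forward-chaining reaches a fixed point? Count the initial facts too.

22

Round 1: R2 [ready(n) :- signed(fido), red(fido), active(n).]; R4 [cold(d) :- cold(fido), red(fido).]; R7 [bird(fido) :- closed(d), open(d), valid(d).]; R8 [flies(d) :- flagged(d), cold(fido).]; R9 [visible(n) :- mammal(n), small(d).]; R12 [locked(n) :- cold(fido), valid(d).]. New: ready(n), cold(d), bird(fido), flies(d), visible(n), locked(n).
Round 2: R5 [large(d) :- bird(fido), flagged(d), ready(n).]; R11 [swims(fido) :- visible(n), signed(fido).]. New: large(d), swims(fido).
Round 3: R3 [blue(fido) :- swims(fido), large(d).]. New: blue(fido).
Round 4: R14 [penguin(fido) :- blue(fido), flies(d), stale(n).]. New: penguin(fido).
Closure: {active(n), approved(d), bird(fido), blue(fido), closed(d), cold(d), cold(fido), flagged(d), flies(d), large(d), locked(n), mammal(n), open(d), penguin(fido), ready(n), red(fido), signed(fido), small(d), stale(n), swims(fido), valid(d), visible(n)} — 22 facts.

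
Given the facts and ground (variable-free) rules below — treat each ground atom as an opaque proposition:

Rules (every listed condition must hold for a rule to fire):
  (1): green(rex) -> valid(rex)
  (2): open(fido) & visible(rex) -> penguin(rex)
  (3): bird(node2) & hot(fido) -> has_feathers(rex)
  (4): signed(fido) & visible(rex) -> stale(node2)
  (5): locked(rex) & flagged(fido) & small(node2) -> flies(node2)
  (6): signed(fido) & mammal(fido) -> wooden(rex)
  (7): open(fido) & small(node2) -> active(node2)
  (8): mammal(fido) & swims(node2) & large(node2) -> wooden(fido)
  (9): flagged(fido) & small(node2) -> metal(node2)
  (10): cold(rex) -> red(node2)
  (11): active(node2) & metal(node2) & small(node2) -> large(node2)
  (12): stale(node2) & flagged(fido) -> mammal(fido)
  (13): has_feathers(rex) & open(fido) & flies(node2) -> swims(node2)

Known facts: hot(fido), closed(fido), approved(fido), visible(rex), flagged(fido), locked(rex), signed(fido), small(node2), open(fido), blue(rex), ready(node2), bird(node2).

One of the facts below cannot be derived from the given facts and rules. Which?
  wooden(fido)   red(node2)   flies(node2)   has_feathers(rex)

Round 1: (2) [open(fido) & visible(rex) -> penguin(rex)]; (3) [bird(node2) & hot(fido) -> has_feathers(rex)]; (4) [signed(fido) & visible(rex) -> stale(node2)]; (5) [locked(rex) & flagged(fido) & small(node2) -> flies(node2)]; (7) [open(fido) & small(node2) -> active(node2)]; (9) [flagged(fido) & small(node2) -> metal(node2)]. Adds penguin(rex), has_feathers(rex), stale(node2), flies(node2), active(node2), metal(node2).
Round 2: (11) [active(node2) & metal(node2) & small(node2) -> large(node2)]; (12) [stale(node2) & flagged(fido) -> mammal(fido)]; (13) [has_feathers(rex) & open(fido) & flies(node2) -> swims(node2)]. Adds large(node2), mammal(fido), swims(node2).
Round 3: (6) [signed(fido) & mammal(fido) -> wooden(rex)]; (8) [mammal(fido) & swims(node2) & large(node2) -> wooden(fido)]. Adds wooden(rex), wooden(fido).
Derived: flies(node2) (round 1), has_feathers(rex) (round 1), wooden(fido) (round 3). red(node2) never appears in any round.

red(node2)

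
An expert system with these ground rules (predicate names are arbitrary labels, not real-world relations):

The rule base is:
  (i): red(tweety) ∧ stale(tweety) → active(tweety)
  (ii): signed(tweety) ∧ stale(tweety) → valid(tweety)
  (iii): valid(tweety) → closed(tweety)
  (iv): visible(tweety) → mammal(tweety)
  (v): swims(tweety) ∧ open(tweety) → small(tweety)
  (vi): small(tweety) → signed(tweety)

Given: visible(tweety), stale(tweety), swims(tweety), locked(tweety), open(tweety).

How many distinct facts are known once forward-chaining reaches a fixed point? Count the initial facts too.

Round 1 fires (iv), (v), giving mammal(tweety), small(tweety).
Round 2 fires (vi), giving signed(tweety).
Round 3 fires (ii), giving valid(tweety).
Round 4 fires (iii), giving closed(tweety).
Closure: {closed(tweety), locked(tweety), mammal(tweety), open(tweety), signed(tweety), small(tweety), stale(tweety), swims(tweety), valid(tweety), visible(tweety)} — 10 facts.

10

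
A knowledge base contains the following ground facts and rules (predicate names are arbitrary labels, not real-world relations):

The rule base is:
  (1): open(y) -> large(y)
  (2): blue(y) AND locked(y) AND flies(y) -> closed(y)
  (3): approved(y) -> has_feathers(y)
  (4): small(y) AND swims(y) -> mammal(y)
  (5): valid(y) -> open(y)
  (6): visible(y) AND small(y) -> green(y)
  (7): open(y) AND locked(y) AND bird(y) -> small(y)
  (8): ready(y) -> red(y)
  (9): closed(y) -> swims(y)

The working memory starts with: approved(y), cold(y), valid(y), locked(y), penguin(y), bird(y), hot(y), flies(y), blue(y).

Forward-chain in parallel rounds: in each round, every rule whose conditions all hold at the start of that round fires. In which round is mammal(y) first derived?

[1] (2) [blue(y) AND locked(y) AND flies(y) -> closed(y)]; (3) [approved(y) -> has_feathers(y)]; (5) [valid(y) -> open(y)]. ⇒ new: closed(y), has_feathers(y), open(y).
[2] (1) [open(y) -> large(y)]; (7) [open(y) AND locked(y) AND bird(y) -> small(y)]; (9) [closed(y) -> swims(y)]. ⇒ new: large(y), small(y), swims(y).
[3] (4) [small(y) AND swims(y) -> mammal(y)]. ⇒ new: mammal(y).
mammal(y) first appears in round 3.

3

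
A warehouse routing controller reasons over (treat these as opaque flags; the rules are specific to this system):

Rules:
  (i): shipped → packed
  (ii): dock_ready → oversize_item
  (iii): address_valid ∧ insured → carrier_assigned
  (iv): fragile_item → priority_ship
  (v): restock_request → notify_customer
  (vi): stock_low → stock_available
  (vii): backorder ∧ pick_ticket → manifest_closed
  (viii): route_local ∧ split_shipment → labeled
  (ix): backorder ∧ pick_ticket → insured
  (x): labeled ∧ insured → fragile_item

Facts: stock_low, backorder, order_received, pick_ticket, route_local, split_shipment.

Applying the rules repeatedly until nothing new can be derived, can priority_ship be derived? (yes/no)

yes

Round 1: (vi) [stock_low → stock_available]; (vii) [backorder ∧ pick_ticket → manifest_closed]; (viii) [route_local ∧ split_shipment → labeled]; (ix) [backorder ∧ pick_ticket → insured]. New: stock_available, manifest_closed, labeled, insured.
Round 2: (x) [labeled ∧ insured → fragile_item]. New: fragile_item.
Round 3: (iv) [fragile_item → priority_ship]. New: priority_ship.
priority_ship appears in round 3, so it is derivable.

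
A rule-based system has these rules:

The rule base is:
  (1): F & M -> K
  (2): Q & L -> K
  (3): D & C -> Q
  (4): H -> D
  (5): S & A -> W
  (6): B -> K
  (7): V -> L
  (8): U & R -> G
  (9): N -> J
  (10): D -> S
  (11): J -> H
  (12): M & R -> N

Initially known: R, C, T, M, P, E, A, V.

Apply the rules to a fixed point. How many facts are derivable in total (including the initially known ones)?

17

Round 1 fires (7), (12), giving L, N.
Round 2 fires (9), giving J.
Round 3 fires (11), giving H.
Round 4 fires (4), giving D.
Round 5 fires (3), (10), giving Q, S.
Round 6 fires (2), (5), giving K, W.
Closure: {A, C, D, E, H, J, K, L, M, N, P, Q, R, S, T, V, W} — 17 facts.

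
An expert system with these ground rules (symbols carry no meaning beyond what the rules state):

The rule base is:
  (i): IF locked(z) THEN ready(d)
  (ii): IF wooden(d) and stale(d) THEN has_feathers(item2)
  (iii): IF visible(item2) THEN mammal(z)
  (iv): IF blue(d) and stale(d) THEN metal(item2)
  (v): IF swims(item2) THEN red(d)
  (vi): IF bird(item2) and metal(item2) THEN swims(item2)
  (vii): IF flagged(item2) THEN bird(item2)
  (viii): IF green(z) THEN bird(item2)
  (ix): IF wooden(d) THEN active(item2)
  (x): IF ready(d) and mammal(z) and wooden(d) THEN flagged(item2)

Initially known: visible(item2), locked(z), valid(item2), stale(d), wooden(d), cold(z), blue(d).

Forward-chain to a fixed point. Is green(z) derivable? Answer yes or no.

no

Round 1 fires (i), (ii), (iii), (iv), (ix), giving ready(d), has_feathers(item2), mammal(z), metal(item2), active(item2).
Round 2 fires (x), giving flagged(item2).
Round 3 fires (vii), giving bird(item2).
Round 4 fires (vi), giving swims(item2).
Round 5 fires (v), giving red(d).
Fixed point reached. No rule has green(z) as a consequent, and it is not given.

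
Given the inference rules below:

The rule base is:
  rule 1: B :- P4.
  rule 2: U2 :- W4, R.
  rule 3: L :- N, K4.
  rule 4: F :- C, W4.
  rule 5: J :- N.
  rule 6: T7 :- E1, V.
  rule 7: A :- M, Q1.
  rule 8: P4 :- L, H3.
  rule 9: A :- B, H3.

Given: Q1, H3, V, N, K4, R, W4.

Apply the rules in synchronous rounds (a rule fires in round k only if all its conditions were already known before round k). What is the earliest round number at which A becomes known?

[1] rule 2 [U2 :- W4, R.]; rule 3 [L :- N, K4.]; rule 5 [J :- N.]. ⇒ new: U2, L, J.
[2] rule 8 [P4 :- L, H3.]. ⇒ new: P4.
[3] rule 1 [B :- P4.]. ⇒ new: B.
[4] rule 9 [A :- B, H3.]. ⇒ new: A.
A first appears in round 4.

4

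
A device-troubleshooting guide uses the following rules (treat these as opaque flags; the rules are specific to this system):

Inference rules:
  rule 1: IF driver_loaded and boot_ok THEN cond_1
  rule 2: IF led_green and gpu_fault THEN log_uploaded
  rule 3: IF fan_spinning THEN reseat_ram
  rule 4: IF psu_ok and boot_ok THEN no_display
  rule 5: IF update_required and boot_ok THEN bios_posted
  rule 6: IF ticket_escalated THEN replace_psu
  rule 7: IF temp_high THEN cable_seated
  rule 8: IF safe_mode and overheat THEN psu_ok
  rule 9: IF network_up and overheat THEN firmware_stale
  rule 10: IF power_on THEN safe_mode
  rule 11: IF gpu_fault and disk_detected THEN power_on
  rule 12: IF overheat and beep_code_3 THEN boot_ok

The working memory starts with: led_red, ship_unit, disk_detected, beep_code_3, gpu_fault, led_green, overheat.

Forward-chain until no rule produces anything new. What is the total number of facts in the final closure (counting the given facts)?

Round 1 — rule 2, rule 11, rule 12, derive log_uploaded, power_on, boot_ok.
Round 2 — rule 10, derive safe_mode.
Round 3 — rule 8, derive psu_ok.
Round 4 — rule 4, derive no_display.
Closure: {beep_code_3, boot_ok, disk_detected, gpu_fault, led_green, led_red, log_uploaded, no_display, overheat, power_on, psu_ok, safe_mode, ship_unit} — 13 facts.

13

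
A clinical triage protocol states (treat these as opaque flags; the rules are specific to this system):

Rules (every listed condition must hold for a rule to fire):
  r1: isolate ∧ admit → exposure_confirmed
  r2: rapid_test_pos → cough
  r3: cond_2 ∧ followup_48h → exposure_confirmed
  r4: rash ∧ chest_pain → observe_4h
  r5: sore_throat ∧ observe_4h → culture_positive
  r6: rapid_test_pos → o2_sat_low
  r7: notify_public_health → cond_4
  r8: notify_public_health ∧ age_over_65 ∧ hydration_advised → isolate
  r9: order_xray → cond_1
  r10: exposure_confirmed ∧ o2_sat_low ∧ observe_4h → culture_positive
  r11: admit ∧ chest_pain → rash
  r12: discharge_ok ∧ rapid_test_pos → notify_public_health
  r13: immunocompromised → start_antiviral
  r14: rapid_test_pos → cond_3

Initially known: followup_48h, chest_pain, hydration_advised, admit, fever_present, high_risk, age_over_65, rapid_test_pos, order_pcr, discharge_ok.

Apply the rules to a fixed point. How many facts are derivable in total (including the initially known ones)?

20

Round 1: r2 [rapid_test_pos → cough]; r6 [rapid_test_pos → o2_sat_low]; r11 [admit ∧ chest_pain → rash]; r12 [discharge_ok ∧ rapid_test_pos → notify_public_health]; r14 [rapid_test_pos → cond_3]. New: cough, o2_sat_low, rash, notify_public_health, cond_3.
Round 2: r4 [rash ∧ chest_pain → observe_4h]; r7 [notify_public_health → cond_4]; r8 [notify_public_health ∧ age_over_65 ∧ hydration_advised → isolate]. New: observe_4h, cond_4, isolate.
Round 3: r1 [isolate ∧ admit → exposure_confirmed]. New: exposure_confirmed.
Round 4: r10 [exposure_confirmed ∧ o2_sat_low ∧ observe_4h → culture_positive]. New: culture_positive.
Closure: {admit, age_over_65, chest_pain, cond_3, cond_4, cough, culture_positive, discharge_ok, exposure_confirmed, fever_present, followup_48h, high_risk, hydration_advised, isolate, notify_public_health, o2_sat_low, observe_4h, order_pcr, rapid_test_pos, rash} — 20 facts.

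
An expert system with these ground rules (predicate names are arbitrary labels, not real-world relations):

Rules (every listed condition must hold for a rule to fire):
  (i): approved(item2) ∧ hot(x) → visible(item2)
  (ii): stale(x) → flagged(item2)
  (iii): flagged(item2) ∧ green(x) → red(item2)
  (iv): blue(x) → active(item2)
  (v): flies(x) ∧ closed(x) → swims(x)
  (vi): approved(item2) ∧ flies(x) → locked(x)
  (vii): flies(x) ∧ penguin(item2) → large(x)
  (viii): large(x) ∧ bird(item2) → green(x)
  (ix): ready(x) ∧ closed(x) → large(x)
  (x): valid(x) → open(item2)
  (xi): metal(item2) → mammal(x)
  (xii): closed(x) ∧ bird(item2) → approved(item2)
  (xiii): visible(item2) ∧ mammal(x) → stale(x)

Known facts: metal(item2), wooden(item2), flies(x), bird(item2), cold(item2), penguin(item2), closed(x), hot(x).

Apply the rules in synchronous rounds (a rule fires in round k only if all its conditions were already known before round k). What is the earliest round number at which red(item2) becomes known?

Round 1: (v) [flies(x) ∧ closed(x) → swims(x)]; (vii) [flies(x) ∧ penguin(item2) → large(x)]; (xi) [metal(item2) → mammal(x)]; (xii) [closed(x) ∧ bird(item2) → approved(item2)]. New: swims(x), large(x), mammal(x), approved(item2).
Round 2: (i) [approved(item2) ∧ hot(x) → visible(item2)]; (vi) [approved(item2) ∧ flies(x) → locked(x)]; (viii) [large(x) ∧ bird(item2) → green(x)]. New: visible(item2), locked(x), green(x).
Round 3: (xiii) [visible(item2) ∧ mammal(x) → stale(x)]. New: stale(x).
Round 4: (ii) [stale(x) → flagged(item2)]. New: flagged(item2).
Round 5: (iii) [flagged(item2) ∧ green(x) → red(item2)]. New: red(item2).
red(item2) first appears in round 5.

5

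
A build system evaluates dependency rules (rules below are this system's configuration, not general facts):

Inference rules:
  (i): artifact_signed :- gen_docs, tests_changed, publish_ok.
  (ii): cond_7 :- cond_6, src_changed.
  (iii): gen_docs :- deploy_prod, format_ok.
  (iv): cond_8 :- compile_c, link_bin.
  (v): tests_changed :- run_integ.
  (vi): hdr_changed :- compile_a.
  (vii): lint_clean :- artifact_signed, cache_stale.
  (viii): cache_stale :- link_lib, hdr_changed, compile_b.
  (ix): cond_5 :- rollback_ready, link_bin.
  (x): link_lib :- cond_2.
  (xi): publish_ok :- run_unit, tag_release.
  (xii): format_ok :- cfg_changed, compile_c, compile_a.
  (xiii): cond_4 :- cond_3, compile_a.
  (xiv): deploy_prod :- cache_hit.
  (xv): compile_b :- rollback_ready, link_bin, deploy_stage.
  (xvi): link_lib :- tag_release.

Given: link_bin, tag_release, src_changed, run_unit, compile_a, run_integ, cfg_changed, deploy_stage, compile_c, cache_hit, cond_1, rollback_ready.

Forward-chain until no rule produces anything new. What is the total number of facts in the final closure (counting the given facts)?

Round 1 fires (iv), (v), (vi), (ix), (xi), (xii), (xiv), (xv), (xvi), giving cond_8, tests_changed, hdr_changed, cond_5, publish_ok, format_ok, deploy_prod, compile_b, link_lib.
Round 2 fires (iii), (viii), giving gen_docs, cache_stale.
Round 3 fires (i), giving artifact_signed.
Round 4 fires (vii), giving lint_clean.
Closure: {artifact_signed, cache_hit, cache_stale, cfg_changed, compile_a, compile_b, compile_c, cond_1, cond_5, cond_8, deploy_prod, deploy_stage, format_ok, gen_docs, hdr_changed, link_bin, link_lib, lint_clean, publish_ok, rollback_ready, run_integ, run_unit, src_changed, tag_release, tests_changed} — 25 facts.

25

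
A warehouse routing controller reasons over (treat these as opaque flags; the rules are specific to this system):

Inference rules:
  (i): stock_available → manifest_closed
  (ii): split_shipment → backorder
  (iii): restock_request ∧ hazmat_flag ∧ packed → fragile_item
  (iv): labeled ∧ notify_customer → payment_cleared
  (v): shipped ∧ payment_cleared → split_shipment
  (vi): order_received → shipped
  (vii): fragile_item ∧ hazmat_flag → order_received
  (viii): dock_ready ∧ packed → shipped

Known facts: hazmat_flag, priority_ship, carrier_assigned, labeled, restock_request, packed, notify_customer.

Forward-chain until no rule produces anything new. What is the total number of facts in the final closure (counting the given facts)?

13

Round 1: (iii) [restock_request ∧ hazmat_flag ∧ packed → fragile_item]; (iv) [labeled ∧ notify_customer → payment_cleared]. Adds fragile_item, payment_cleared.
Round 2: (vii) [fragile_item ∧ hazmat_flag → order_received]. Adds order_received.
Round 3: (vi) [order_received → shipped]. Adds shipped.
Round 4: (v) [shipped ∧ payment_cleared → split_shipment]. Adds split_shipment.
Round 5: (ii) [split_shipment → backorder]. Adds backorder.
Closure: {backorder, carrier_assigned, fragile_item, hazmat_flag, labeled, notify_customer, order_received, packed, payment_cleared, priority_ship, restock_request, shipped, split_shipment} — 13 facts.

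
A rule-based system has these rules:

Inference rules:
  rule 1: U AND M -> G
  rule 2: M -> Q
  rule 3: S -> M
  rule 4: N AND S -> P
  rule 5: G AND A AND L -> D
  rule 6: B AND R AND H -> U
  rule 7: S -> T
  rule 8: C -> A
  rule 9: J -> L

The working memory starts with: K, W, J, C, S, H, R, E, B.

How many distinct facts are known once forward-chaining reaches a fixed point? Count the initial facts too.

17

Round 1 fires rule 3, rule 6, rule 7, rule 8, rule 9, giving M, U, T, A, L.
Round 2 fires rule 1, rule 2, giving G, Q.
Round 3 fires rule 5, giving D.
Closure: {A, B, C, D, E, G, H, J, K, L, M, Q, R, S, T, U, W} — 17 facts.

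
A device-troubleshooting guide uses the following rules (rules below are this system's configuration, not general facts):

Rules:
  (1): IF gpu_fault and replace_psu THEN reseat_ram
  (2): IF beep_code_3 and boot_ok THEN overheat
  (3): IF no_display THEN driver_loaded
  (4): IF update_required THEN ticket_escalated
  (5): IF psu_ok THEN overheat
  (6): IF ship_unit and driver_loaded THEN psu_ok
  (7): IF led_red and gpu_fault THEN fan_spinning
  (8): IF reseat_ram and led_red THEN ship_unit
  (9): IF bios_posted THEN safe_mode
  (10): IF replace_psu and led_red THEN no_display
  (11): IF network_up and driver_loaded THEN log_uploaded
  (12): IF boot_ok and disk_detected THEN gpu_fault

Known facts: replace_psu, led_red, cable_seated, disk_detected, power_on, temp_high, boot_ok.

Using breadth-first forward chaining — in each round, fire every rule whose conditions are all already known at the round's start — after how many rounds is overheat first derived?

Round 1 — (10), (12), derive no_display, gpu_fault.
Round 2 — (1), (3), (7), derive reseat_ram, driver_loaded, fan_spinning.
Round 3 — (8), derive ship_unit.
Round 4 — (6), derive psu_ok.
Round 5 — (5), derive overheat.
overheat first appears in round 5.

5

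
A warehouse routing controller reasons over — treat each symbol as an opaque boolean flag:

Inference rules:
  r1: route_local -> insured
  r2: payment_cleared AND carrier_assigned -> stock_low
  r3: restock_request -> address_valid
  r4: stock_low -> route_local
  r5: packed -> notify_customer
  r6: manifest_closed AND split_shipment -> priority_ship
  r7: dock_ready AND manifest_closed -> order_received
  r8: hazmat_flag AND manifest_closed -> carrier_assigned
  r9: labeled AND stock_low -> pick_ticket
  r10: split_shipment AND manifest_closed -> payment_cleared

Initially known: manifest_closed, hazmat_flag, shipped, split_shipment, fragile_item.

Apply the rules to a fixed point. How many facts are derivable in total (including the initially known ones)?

[1] r6 [manifest_closed AND split_shipment -> priority_ship]; r8 [hazmat_flag AND manifest_closed -> carrier_assigned]; r10 [split_shipment AND manifest_closed -> payment_cleared]. ⇒ new: priority_ship, carrier_assigned, payment_cleared.
[2] r2 [payment_cleared AND carrier_assigned -> stock_low]. ⇒ new: stock_low.
[3] r4 [stock_low -> route_local]. ⇒ new: route_local.
[4] r1 [route_local -> insured]. ⇒ new: insured.
Closure: {carrier_assigned, fragile_item, hazmat_flag, insured, manifest_closed, payment_cleared, priority_ship, route_local, shipped, split_shipment, stock_low} — 11 facts.

11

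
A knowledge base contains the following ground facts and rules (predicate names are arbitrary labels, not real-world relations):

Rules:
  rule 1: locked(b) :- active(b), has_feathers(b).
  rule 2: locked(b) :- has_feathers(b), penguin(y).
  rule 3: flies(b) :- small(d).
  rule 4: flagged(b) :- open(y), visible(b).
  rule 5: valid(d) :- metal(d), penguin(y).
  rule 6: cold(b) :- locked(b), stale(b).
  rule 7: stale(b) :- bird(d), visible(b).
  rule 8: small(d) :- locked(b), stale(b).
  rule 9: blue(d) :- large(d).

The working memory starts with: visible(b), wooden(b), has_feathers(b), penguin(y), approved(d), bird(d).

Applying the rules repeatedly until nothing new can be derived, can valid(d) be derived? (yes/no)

no

[1] rule 2 [locked(b) :- has_feathers(b), penguin(y).]; rule 7 [stale(b) :- bird(d), visible(b).]. ⇒ new: locked(b), stale(b).
[2] rule 6 [cold(b) :- locked(b), stale(b).]; rule 8 [small(d) :- locked(b), stale(b).]. ⇒ new: cold(b), small(d).
[3] rule 3 [flies(b) :- small(d).]. ⇒ new: flies(b).
Fixed point reached. valid(d) is concluded only by rule 5; rule 5 needs metal(d) (never derived).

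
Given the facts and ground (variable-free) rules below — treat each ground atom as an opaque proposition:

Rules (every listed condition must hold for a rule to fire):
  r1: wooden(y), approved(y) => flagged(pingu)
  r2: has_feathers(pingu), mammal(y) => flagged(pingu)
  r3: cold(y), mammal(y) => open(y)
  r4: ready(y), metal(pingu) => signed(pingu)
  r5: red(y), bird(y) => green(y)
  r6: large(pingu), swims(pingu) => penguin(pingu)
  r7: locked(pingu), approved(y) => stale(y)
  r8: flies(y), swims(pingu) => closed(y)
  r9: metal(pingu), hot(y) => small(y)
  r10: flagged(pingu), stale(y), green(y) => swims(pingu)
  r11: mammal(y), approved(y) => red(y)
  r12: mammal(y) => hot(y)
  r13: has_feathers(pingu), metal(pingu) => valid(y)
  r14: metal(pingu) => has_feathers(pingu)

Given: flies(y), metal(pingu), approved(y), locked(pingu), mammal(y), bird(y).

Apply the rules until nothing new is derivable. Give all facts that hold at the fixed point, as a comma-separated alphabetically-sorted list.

[1] r7 [locked(pingu), approved(y) => stale(y)]; r11 [mammal(y), approved(y) => red(y)]; r12 [mammal(y) => hot(y)]; r14 [metal(pingu) => has_feathers(pingu)]. ⇒ new: stale(y), red(y), hot(y), has_feathers(pingu).
[2] r2 [has_feathers(pingu), mammal(y) => flagged(pingu)]; r5 [red(y), bird(y) => green(y)]; r9 [metal(pingu), hot(y) => small(y)]; r13 [has_feathers(pingu), metal(pingu) => valid(y)]. ⇒ new: flagged(pingu), green(y), small(y), valid(y).
[3] r10 [flagged(pingu), stale(y), green(y) => swims(pingu)]. ⇒ new: swims(pingu).
[4] r8 [flies(y), swims(pingu) => closed(y)]. ⇒ new: closed(y).

approved(y), bird(y), closed(y), flagged(pingu), flies(y), green(y), has_feathers(pingu), hot(y), locked(pingu), mammal(y), metal(pingu), red(y), small(y), stale(y), swims(pingu), valid(y)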